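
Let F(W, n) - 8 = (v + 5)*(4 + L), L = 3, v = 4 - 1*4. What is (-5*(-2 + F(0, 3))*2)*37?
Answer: -15170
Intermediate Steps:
v = 0 (v = 4 - 4 = 0)
F(W, n) = 43 (F(W, n) = 8 + (0 + 5)*(4 + 3) = 8 + 5*7 = 8 + 35 = 43)
(-5*(-2 + F(0, 3))*2)*37 = (-5*(-2 + 43)*2)*37 = (-5*41*2)*37 = -205*2*37 = -410*37 = -15170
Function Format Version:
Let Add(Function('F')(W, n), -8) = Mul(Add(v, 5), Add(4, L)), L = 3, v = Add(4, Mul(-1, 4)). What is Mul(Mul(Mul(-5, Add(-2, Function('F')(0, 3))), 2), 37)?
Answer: -15170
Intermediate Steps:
v = 0 (v = Add(4, -4) = 0)
Function('F')(W, n) = 43 (Function('F')(W, n) = Add(8, Mul(Add(0, 5), Add(4, 3))) = Add(8, Mul(5, 7)) = Add(8, 35) = 43)
Mul(Mul(Mul(-5, Add(-2, Function('F')(0, 3))), 2), 37) = Mul(Mul(Mul(-5, Add(-2, 43)), 2), 37) = Mul(Mul(Mul(-5, 41), 2), 37) = Mul(Mul(-205, 2), 37) = Mul(-410, 37) = -15170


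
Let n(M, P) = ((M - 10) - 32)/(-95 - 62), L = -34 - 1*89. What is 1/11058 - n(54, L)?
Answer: 132853/1736106 ≈ 0.076524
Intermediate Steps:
L = -123 (L = -34 - 89 = -123)
n(M, P) = 42/157 - M/157 (n(M, P) = ((-10 + M) - 32)/(-157) = (-42 + M)*(-1/157) = 42/157 - M/157)
1/11058 - n(54, L) = 1/11058 - (42/157 - 1/157*54) = 1/11058 - (42/157 - 54/157) = 1/11058 - 1*(-12/157) = 1/11058 + 12/157 = 132853/1736106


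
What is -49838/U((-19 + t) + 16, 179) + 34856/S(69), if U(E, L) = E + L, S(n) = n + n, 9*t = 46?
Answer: -1270879/56235 ≈ -22.599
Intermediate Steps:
t = 46/9 (t = (⅑)*46 = 46/9 ≈ 5.1111)
S(n) = 2*n
-49838/U((-19 + t) + 16, 179) + 34856/S(69) = -49838/(((-19 + 46/9) + 16) + 179) + 34856/((2*69)) = -49838/((-125/9 + 16) + 179) + 34856/138 = -49838/(19/9 + 179) + 34856*(1/138) = -49838/1630/9 + 17428/69 = -49838*9/1630 + 17428/69 = -224271/815 + 17428/69 = -1270879/56235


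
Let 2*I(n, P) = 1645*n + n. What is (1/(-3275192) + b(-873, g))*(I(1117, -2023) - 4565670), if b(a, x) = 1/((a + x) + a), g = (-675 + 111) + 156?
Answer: 5975222815067/3527381784 ≈ 1694.0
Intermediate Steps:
g = -408 (g = -564 + 156 = -408)
b(a, x) = 1/(x + 2*a)
I(n, P) = 823*n (I(n, P) = (1645*n + n)/2 = (1646*n)/2 = 823*n)
(1/(-3275192) + b(-873, g))*(I(1117, -2023) - 4565670) = (1/(-3275192) + 1/(-408 + 2*(-873)))*(823*1117 - 4565670) = (-1/3275192 + 1/(-408 - 1746))*(919291 - 4565670) = (-1/3275192 + 1/(-2154))*(-3646379) = (-1/3275192 - 1/2154)*(-3646379) = -1638673/3527381784*(-3646379) = 5975222815067/3527381784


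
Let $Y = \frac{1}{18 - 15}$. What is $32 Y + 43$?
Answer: $\frac{161}{3} \approx 53.667$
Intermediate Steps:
$Y = \frac{1}{3} \approx 0.33333$
$32 Y + 43 = 32 \cdot \frac{1}{3} + 43 = \frac{32}{3} + 43 = \frac{161}{3}$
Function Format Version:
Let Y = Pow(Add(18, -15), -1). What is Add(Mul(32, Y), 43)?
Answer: Rational(161, 3) ≈ 53.667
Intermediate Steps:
Y = Rational(1, 3) (Y = Pow(3, -1) = Rational(1, 3) ≈ 0.33333)
Add(Mul(32, Y), 43) = Add(Mul(32, Rational(1, 3)), 43) = Add(Rational(32, 3), 43) = Rational(161, 3)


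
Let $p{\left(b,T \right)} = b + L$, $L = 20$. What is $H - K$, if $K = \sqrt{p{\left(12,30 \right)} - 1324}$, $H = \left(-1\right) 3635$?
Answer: $-3635 - 2 i \sqrt{323} \approx -3635.0 - 35.944 i$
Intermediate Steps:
$p{\left(b,T \right)} = 20 + b$ ($p{\left(b,T \right)} = b + 20 = 20 + b$)
$H = -3635$
$K = 2 i \sqrt{323}$ ($K = \sqrt{\left(20 + 12\right) - 1324} = \sqrt{32 - 1324} = \sqrt{-1292} = 2 i \sqrt{323} \approx 35.944 i$)
$H - K = -3635 - 2 i \sqrt{323}$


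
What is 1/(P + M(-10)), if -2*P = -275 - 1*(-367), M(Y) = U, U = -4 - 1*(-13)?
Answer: -1/37 ≈ -0.027027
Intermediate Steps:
U = 9 (U = -4 + 13 = 9)
M(Y) = 9
P = -46 (P = -(-275 - 1*(-367))/2 = -(-275 + 367)/2 = -½*92 = -46)
1/(P + M(-10)) = 1/(-46 + 9) = 1/(-37) = -1/37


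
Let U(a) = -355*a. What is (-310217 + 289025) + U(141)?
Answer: -71247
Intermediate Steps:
(-310217 + 289025) + U(141) = (-310217 + 289025) - 355*141 = -21192 - 50055 = -71247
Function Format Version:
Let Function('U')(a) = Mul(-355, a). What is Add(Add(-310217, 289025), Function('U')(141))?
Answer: -71247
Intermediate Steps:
Add(Add(-310217, 289025), Function('U')(141)) = Add(Add(-310217, 289025), Mul(-355, 141)) = Add(-21192, -50055) = -71247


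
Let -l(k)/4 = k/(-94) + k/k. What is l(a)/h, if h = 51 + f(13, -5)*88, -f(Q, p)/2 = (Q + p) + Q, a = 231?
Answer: -274/171315 ≈ -0.0015994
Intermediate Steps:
f(Q, p) = -4*Q - 2*p (f(Q, p) = -2*((Q + p) + Q) = -2*(p + 2*Q) = -4*Q - 2*p)
l(k) = -4 + 2*k/47 (l(k) = -4*(k/(-94) + k/k) = -4*(k*(-1/94) + 1) = -4*(-k/94 + 1) = -4*(1 - k/94) = -4 + 2*k/47)
h = -3645 (h = 51 + (-4*13 - 2*(-5))*88 = 51 + (-52 + 10)*88 = 51 - 42*88 = 51 - 3696 = -3645)
l(a)/h = (-4 + (2/47)*231)/(-3645) = (-4 + 462/47)*(-1/3645) = (274/47)*(-1/3645) = -274/171315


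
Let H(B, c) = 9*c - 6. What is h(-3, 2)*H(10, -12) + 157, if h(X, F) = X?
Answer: 499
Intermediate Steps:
H(B, c) = -6 + 9*c
h(-3, 2)*H(10, -12) + 157 = -3*(-6 + 9*(-12)) + 157 = -3*(-6 - 108) + 157 = -3*(-114) + 157 = 342 + 157 = 499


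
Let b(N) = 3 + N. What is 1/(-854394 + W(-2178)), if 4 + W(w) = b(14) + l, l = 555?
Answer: -1/853826 ≈ -1.1712e-6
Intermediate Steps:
W(w) = 568 (W(w) = -4 + ((3 + 14) + 555) = -4 + (17 + 555) = -4 + 572 = 568)
1/(-854394 + W(-2178)) = 1/(-854394 + 568) = 1/(-853826) = -1/853826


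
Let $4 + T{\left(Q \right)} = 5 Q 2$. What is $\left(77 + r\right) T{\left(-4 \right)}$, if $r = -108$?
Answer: $1364$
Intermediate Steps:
$T{\left(Q \right)} = -4 + 10 Q$ ($T{\left(Q \right)} = -4 + 5 Q 2 = -4 + 10 Q$)
$\left(77 + r\right) T{\left(-4 \right)} = \left(77 - 108\right) \left(-4 + 10 \left(-4\right)\right) = - 31 \left(-4 - 40\right) = \left(-31\right) \left(-44\right) = 1364$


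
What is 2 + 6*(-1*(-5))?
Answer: 32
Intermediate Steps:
2 + 6*(-1*(-5)) = 2 + 6*5 = 2 + 30 = 32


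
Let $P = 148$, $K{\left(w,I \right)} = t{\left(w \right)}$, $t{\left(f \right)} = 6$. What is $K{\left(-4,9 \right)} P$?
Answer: $888$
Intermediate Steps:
$K{\left(w,I \right)} = 6$
$K{\left(-4,9 \right)} P = 6 \cdot 148 = 888$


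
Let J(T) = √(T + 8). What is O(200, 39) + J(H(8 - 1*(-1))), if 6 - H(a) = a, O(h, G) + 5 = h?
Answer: 195 + √5 ≈ 197.24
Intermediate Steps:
O(h, G) = -5 + h
H(a) = 6 - a
J(T) = √(8 + T)
O(200, 39) + J(H(8 - 1*(-1))) = (-5 + 200) + √(8 + (6 - (8 - 1*(-1)))) = 195 + √(8 + (6 - (8 + 1))) = 195 + √(8 + (6 - 1*9)) = 195 + √(8 + (6 - 9)) = 195 + √(8 - 3) = 195 + √5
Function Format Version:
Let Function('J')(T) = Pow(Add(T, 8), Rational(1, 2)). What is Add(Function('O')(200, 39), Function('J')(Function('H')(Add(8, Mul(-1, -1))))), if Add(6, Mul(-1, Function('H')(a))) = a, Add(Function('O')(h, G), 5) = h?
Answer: Add(195, Pow(5, Rational(1, 2))) ≈ 197.24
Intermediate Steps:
Function('O')(h, G) = Add(-5, h)
Function('H')(a) = Add(6, Mul(-1, a))
Function('J')(T) = Pow(Add(8, T), Rational(1, 2))
Add(Function('O')(200, 39), Function('J')(Function('H')(Add(8, Mul(-1, -1))))) = Add(Add(-5, 200), Pow(Add(8, Add(6, Mul(-1, Add(8, Mul(-1, -1))))), Rational(1, 2))) = Add(195, Pow(Add(8, Add(6, Mul(-1, Add(8, 1)))), Rational(1, 2))) = Add(195, Pow(Add(8, Add(6, Mul(-1, 9))), Rational(1, 2))) = Add(195, Pow(Add(8, Add(6, -9)), Rational(1, 2))) = Add(195, Pow(Add(8, -3), Rational(1, 2))) = Add(195, Pow(5, Rational(1, 2)))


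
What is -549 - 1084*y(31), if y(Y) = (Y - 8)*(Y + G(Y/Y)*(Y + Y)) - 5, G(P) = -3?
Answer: 3869331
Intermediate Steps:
y(Y) = -5 - 5*Y*(-8 + Y) (y(Y) = (Y - 8)*(Y - 3*(Y + Y)) - 5 = (-8 + Y)*(Y - 6*Y) - 5 = (-8 + Y)*(-5*Y) - 5 = -5*Y*(-8 + Y) - 5 = -5 - 5*Y*(-8 + Y))
-549 - 1084*y(31) = -549 - 1084*(-5 - 5*31² + 40*31) = -549 - 1084*(-5 - 5*961 + 1240) = -549 - 1084*(-5 - 4805 + 1240) = -549 - 1084*(-3570) = -549 + 3869880 = 3869331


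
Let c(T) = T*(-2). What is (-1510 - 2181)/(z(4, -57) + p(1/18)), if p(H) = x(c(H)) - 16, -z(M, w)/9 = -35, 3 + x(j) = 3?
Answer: -3691/299 ≈ -12.344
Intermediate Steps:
c(T) = -2*T
x(j) = 0 (x(j) = -3 + 3 = 0)
z(M, w) = 315 (z(M, w) = -9*(-35) = 315)
p(H) = -16 (p(H) = 0 - 16 = -16)
(-1510 - 2181)/(z(4, -57) + p(1/18)) = (-1510 - 2181)/(315 - 16) = -3691/299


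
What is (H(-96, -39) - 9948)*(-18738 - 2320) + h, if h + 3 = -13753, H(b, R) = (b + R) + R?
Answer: 213135320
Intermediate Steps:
H(b, R) = b + 2*R (H(b, R) = (R + b) + R = b + 2*R)
h = -13756 (h = -3 - 13753 = -13756)
(H(-96, -39) - 9948)*(-18738 - 2320) + h = ((-96 + 2*(-39)) - 9948)*(-18738 - 2320) - 13756 = ((-96 - 78) - 9948)*(-21058) - 13756 = (-174 - 9948)*(-21058) - 13756 = -10122*(-21058) - 13756 = 213149076 - 13756 = 213135320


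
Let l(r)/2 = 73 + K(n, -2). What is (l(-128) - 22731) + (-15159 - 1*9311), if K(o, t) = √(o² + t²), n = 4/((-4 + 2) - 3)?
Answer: -47055 + 4*√29/5 ≈ -47051.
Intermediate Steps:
n = -⅘ (n = 4/(-2 - 3) = 4/(-5) = 4*(-⅕) = -⅘ ≈ -0.80000)
l(r) = 146 + 4*√29/5 (l(r) = 2*(73 + √((-⅘)² + (-2)²)) = 2*(73 + √(16/25 + 4)) = 2*(73 + √(116/25)) = 2*(73 + 2*√29/5) = 146 + 4*√29/5)
(l(-128) - 22731) + (-15159 - 1*9311) = ((146 + 4*√29/5) - 22731) + (-15159 - 1*9311) = (-22585 + 4*√29/5) + (-15159 - 9311) = (-22585 + 4*√29/5) - 24470 = -47055 + 4*√29/5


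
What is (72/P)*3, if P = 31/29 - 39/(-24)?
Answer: 50112/625 ≈ 80.179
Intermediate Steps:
P = 625/232 (P = 31*(1/29) - 39*(-1/24) = 31/29 + 13/8 = 625/232 ≈ 2.6940)
(72/P)*3 = (72/(625/232))*3 = (72*(232/625))*3 = (16704/625)*3 = 50112/625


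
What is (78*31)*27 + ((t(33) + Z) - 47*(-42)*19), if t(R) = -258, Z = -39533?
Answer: 63001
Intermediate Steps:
(78*31)*27 + ((t(33) + Z) - 47*(-42)*19) = (78*31)*27 + ((-258 - 39533) - 47*(-42)*19) = 2418*27 + (-39791 - (-1974)*19) = 65286 + (-39791 - 1*(-37506)) = 65286 + (-39791 + 37506) = 65286 - 2285 = 63001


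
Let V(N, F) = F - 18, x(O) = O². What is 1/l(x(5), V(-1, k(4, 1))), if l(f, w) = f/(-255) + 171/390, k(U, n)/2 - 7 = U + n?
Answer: 6630/2257 ≈ 2.9375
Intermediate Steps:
k(U, n) = 14 + 2*U + 2*n (k(U, n) = 14 + 2*(U + n) = 14 + (2*U + 2*n) = 14 + 2*U + 2*n)
V(N, F) = -18 + F
l(f, w) = 57/130 - f/255 (l(f, w) = f*(-1/255) + 171*(1/390) = -f/255 + 57/130 = 57/130 - f/255)
1/l(x(5), V(-1, k(4, 1))) = 1/(57/130 - 1/255*5²) = 1/(57/130 - 1/255*25) = 1/(57/130 - 5/51) = 1/(2257/6630) = 6630/2257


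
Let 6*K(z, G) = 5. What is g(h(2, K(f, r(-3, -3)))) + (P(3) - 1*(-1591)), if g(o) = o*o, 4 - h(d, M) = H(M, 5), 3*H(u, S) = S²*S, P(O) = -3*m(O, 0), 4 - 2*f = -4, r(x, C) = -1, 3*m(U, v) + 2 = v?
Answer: 27106/9 ≈ 3011.8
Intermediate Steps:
m(U, v) = -⅔ + v/3
f = 4 (f = 2 - ½*(-4) = 2 + 2 = 4)
P(O) = 2 (P(O) = -3*(-⅔ + (⅓)*0) = -3*(-⅔ + 0) = -3*(-⅔) = 2)
K(z, G) = ⅚ (K(z, G) = (⅙)*5 = ⅚)
H(u, S) = S³/3 (H(u, S) = (S²*S)/3 = S³/3)
h(d, M) = -113/3 (h(d, M) = 4 - 5³/3 = 4 - 125/3 = -113/3)
g(o) = o²
g(h(2, K(f, r(-3, -3)))) + (P(3) - 1*(-1591)) = (-113/3)² + (2 - 1*(-1591)) = 12769/9 + (2 + 1591) = 12769/9 + 1593 = 27106/9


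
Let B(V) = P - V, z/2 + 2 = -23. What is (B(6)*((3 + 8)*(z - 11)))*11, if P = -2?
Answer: 59048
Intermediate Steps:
z = -50 (z = -4 + 2*(-23) = -4 - 46 = -50)
B(V) = -2 - V
(B(6)*((3 + 8)*(z - 11)))*11 = ((-2 - 1*6)*((3 + 8)*(-50 - 11)))*11 = ((-2 - 6)*(11*(-61)))*11 = -8*(-671)*11 = 5368*11 = 59048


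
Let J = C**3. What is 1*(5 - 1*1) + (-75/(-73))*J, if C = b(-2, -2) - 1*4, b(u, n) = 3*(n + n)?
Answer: -306908/73 ≈ -4204.2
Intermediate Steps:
b(u, n) = 6*n (b(u, n) = 3*(2*n) = 6*n)
C = -16 (C = 6*(-2) - 1*4 = -12 - 4 = -16)
J = -4096 (J = (-16)**3 = -4096)
1*(5 - 1*1) + (-75/(-73))*J = 1*(5 - 1*1) - 75/(-73)*(-4096) = 1*(5 - 1) - 75*(-1/73)*(-4096) = 1*4 + (75/73)*(-4096) = 4 - 307200/73 = -306908/73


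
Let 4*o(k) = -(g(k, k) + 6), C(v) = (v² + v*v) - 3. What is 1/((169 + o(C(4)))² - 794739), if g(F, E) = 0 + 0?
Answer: -4/3066731 ≈ -1.3043e-6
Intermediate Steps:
g(F, E) = 0
C(v) = -3 + 2*v² (C(v) = (v² + v²) - 3 = 2*v² - 3 = -3 + 2*v²)
o(k) = -3/2 (o(k) = (-(0 + 6))/4 = (-1*6)/4 = (¼)*(-6) = -3/2)
1/((169 + o(C(4)))² - 794739) = 1/((169 - 3/2)² - 794739) = 1/((335/2)² - 794739) = 1/(112225/4 - 794739) = 1/(-3066731/4) = -4/3066731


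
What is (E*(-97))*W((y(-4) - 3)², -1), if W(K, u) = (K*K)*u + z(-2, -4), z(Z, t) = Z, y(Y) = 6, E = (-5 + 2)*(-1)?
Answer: 24153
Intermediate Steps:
E = 3 (E = -3*(-1) = 3)
W(K, u) = -2 + u*K² (W(K, u) = (K*K)*u - 2 = K²*u - 2 = u*K² - 2 = -2 + u*K²)
(E*(-97))*W((y(-4) - 3)², -1) = (3*(-97))*(-2 - ((6 - 3)²)²) = -291*(-2 - (3²)²) = -291*(-2 - 1*9²) = -291*(-2 - 1*81) = -291*(-2 - 81) = -291*(-83) = 24153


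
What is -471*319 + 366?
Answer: -149883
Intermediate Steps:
-471*319 + 366 = -150249 + 366 = -149883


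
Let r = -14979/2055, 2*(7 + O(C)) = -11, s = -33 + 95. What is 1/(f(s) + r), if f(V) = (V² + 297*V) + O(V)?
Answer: 1370/30466349 ≈ 4.4968e-5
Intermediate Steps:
s = 62
O(C) = -25/2 (O(C) = -7 + (½)*(-11) = -7 - 11/2 = -25/2)
f(V) = -25/2 + V² + 297*V (f(V) = (V² + 297*V) - 25/2 = -25/2 + V² + 297*V)
r = -4993/685 (r = -14979*1/2055 = -4993/685 ≈ -7.2890)
1/(f(s) + r) = 1/((-25/2 + 62² + 297*62) - 4993/685) = 1/((-25/2 + 3844 + 18414) - 4993/685) = 1/(44491/2 - 4993/685) = 1/(30466349/1370) = 1370/30466349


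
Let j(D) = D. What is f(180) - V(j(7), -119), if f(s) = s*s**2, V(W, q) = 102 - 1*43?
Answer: 5831941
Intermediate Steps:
V(W, q) = 59 (V(W, q) = 102 - 43 = 59)
f(s) = s**3
f(180) - V(j(7), -119) = 180**3 - 1*59 = 5832000 - 59 = 5831941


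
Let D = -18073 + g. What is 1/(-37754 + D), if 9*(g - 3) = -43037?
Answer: -9/545453 ≈ -1.6500e-5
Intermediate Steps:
g = -43010/9 (g = 3 + (⅑)*(-43037) = 3 - 43037/9 = -43010/9 ≈ -4778.9)
D = -205667/9 (D = -18073 - 43010/9 = -205667/9 ≈ -22852.)
1/(-37754 + D) = 1/(-37754 - 205667/9) = 1/(-545453/9) = -9/545453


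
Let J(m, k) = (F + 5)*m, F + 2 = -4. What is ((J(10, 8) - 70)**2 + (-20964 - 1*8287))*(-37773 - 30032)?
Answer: 1549412055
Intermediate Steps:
F = -6 (F = -2 - 4 = -6)
J(m, k) = -m (J(m, k) = (-6 + 5)*m = -m)
((J(10, 8) - 70)**2 + (-20964 - 1*8287))*(-37773 - 30032) = ((-1*10 - 70)**2 + (-20964 - 1*8287))*(-37773 - 30032) = ((-10 - 70)**2 + (-20964 - 8287))*(-67805) = ((-80)**2 - 29251)*(-67805) = (6400 - 29251)*(-67805) = -22851*(-67805) = 1549412055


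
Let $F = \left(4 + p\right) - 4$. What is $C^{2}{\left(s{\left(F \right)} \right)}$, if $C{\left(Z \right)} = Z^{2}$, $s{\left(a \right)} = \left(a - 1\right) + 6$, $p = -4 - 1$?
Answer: $0$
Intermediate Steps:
$p = -5$ ($p = -4 - 1 = -5$)
$F = -5$ ($F = \left(4 - 5\right) - 4 = -1 - 4 = -5$)
$s{\left(a \right)} = 5 + a$ ($s{\left(a \right)} = \left(-1 + a\right) + 6 = 5 + a$)
$C^{2}{\left(s{\left(F \right)} \right)} = \left(\left(5 - 5\right)^{2}\right)^{2} = \left(0^{2}\right)^{2} = 0^{2} = 0$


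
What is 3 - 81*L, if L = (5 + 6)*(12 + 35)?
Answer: -41874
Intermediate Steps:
L = 517 (L = 11*47 = 517)
3 - 81*L = 3 - 81*517 = 3 - 41877 = -41874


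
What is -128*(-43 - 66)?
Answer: 13952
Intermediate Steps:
-128*(-43 - 66) = -128*(-109) = 13952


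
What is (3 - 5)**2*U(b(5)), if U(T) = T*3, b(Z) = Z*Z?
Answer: 300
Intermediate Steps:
b(Z) = Z**2
U(T) = 3*T
(3 - 5)**2*U(b(5)) = (3 - 5)**2*(3*5**2) = (-2)**2*(3*25) = 4*75 = 300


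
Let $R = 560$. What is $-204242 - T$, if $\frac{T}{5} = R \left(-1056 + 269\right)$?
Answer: $1999358$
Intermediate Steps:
$T = -2203600$ ($T = 5 \cdot 560 \left(-1056 + 269\right) = 5 \cdot 560 \left(-787\right) = 5 \left(-440720\right) = -2203600$)
$-204242 - T = -204242 - -2203600 = -204242 + 2203600 = 1999358$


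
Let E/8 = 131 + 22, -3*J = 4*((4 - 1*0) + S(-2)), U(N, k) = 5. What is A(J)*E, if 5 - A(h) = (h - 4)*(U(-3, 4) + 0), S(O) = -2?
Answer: 46920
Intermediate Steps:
J = -8/3 (J = -4*((4 - 1*0) - 2)/3 = -4*((4 + 0) - 2)/3 = -4*(4 - 2)/3 = -4*2/3 = -⅓*8 = -8/3 ≈ -2.6667)
A(h) = 25 - 5*h (A(h) = 5 - (h - 4)*(5 + 0) = 5 - (-4 + h)*5 = 5 - (-20 + 5*h) = 5 + (20 - 5*h) = 25 - 5*h)
E = 1224 (E = 8*(131 + 22) = 8*153 = 1224)
A(J)*E = (25 - 5*(-8/3))*1224 = (25 + 40/3)*1224 = (115/3)*1224 = 46920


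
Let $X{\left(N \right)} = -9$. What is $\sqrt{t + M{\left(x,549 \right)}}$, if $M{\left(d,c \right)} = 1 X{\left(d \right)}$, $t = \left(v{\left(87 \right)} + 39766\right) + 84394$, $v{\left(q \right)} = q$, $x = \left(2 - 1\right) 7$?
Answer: $\sqrt{124238} \approx 352.47$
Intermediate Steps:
$x = 7$ ($x = 1 \cdot 7 = 7$)
$t = 124247$ ($t = \left(87 + 39766\right) + 84394 = 39853 + 84394 = 124247$)
$M{\left(d,c \right)} = -9$ ($M{\left(d,c \right)} = 1 \left(-9\right) = -9$)
$\sqrt{t + M{\left(x,549 \right)}} = \sqrt{124247 - 9} = \sqrt{124238}$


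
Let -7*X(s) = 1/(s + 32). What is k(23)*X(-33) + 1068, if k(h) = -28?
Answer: 1064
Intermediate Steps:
X(s) = -1/(7*(32 + s)) (X(s) = -1/(7*(s + 32)) = -1/(7*(32 + s)))
k(23)*X(-33) + 1068 = -(-28)/(224 + 7*(-33)) + 1068 = -(-28)/(224 - 231) + 1068 = -(-28)/(-7) + 1068 = -(-28)*(-1)/7 + 1068 = -28*⅐ + 1068 = -4 + 1068 = 1064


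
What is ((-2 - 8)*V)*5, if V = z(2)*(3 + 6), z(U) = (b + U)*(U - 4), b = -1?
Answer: 900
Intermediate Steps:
z(U) = (-1 + U)*(-4 + U) (z(U) = (-1 + U)*(U - 4) = (-1 + U)*(-4 + U))
V = -18 (V = (4 + 2**2 - 5*2)*(3 + 6) = (4 + 4 - 10)*9 = -2*9 = -18)
((-2 - 8)*V)*5 = ((-2 - 8)*(-18))*5 = -10*(-18)*5 = 180*5 = 900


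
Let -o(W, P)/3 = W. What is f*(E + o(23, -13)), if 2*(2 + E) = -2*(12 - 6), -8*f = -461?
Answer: -35497/8 ≈ -4437.1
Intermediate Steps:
f = 461/8 (f = -⅛*(-461) = 461/8 ≈ 57.625)
o(W, P) = -3*W
E = -8 (E = -2 + (-2*(12 - 6))/2 = -2 + (-2*6)/2 = -2 + (½)*(-12) = -2 - 6 = -8)
f*(E + o(23, -13)) = 461*(-8 - 3*23)/8 = 461*(-8 - 69)/8 = (461/8)*(-77) = -35497/8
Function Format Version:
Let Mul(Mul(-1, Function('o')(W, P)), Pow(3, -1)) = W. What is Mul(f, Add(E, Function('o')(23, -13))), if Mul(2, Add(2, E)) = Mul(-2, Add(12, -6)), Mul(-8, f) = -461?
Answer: Rational(-35497, 8) ≈ -4437.1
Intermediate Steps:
f = Rational(461, 8) (f = Mul(Rational(-1, 8), -461) = Rational(461, 8) ≈ 57.625)
Function('o')(W, P) = Mul(-3, W)
E = -8 (E = Add(-2, Mul(Rational(1, 2), Mul(-2, Add(12, -6)))) = Add(-2, Mul(Rational(1, 2), Mul(-2, 6))) = Add(-2, Mul(Rational(1, 2), -12)) = Add(-2, -6) = -8)
Mul(f, Add(E, Function('o')(23, -13))) = Mul(Rational(461, 8), Add(-8, Mul(-3, 23))) = Mul(Rational(461, 8), Add(-8, -69)) = Mul(Rational(461, 8), -77) = Rational(-35497, 8)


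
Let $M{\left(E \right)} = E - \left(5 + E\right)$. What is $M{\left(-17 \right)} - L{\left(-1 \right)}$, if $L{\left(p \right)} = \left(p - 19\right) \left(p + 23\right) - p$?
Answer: $434$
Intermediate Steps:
$M{\left(E \right)} = -5$
$L{\left(p \right)} = - p + \left(-19 + p\right) \left(23 + p\right)$ ($L{\left(p \right)} = \left(-19 + p\right) \left(23 + p\right) - p = - p + \left(-19 + p\right) \left(23 + p\right)$)
$M{\left(-17 \right)} - L{\left(-1 \right)} = -5 - \left(-437 + \left(-1\right)^{2} + 3 \left(-1\right)\right) = -5 - \left(-437 + 1 - 3\right) = -5 - -439 = -5 + 439 = 434$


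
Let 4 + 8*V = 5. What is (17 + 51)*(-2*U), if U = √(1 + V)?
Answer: -102*√2 ≈ -144.25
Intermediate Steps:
V = ⅛ (V = -½ + (⅛)*5 = -½ + 5/8 = ⅛ ≈ 0.12500)
U = 3*√2/4 (U = √(1 + ⅛) = √(9/8) = 3*√2/4 ≈ 1.0607)
(17 + 51)*(-2*U) = (17 + 51)*(-3*√2/2) = 68*(-3*√2/2) = -102*√2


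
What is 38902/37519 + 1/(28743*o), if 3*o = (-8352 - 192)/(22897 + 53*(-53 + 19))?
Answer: 3183728746423/3071307741216 ≈ 1.0366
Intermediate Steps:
o = -2848/21095 (o = ((-8352 - 192)/(22897 + 53*(-53 + 19)))/3 = (-8544/(22897 + 53*(-34)))/3 = (-8544/(22897 - 1802))/3 = (-8544/21095)/3 = (-8544*1/21095)/3 = (1/3)*(-8544/21095) = -2848/21095 ≈ -0.13501)
38902/37519 + 1/(28743*o) = 38902/37519 + 1/(28743*(-2848/21095)) = 38902*(1/37519) + (1/28743)*(-21095/2848) = 38902/37519 - 21095/81860064 = 3183728746423/3071307741216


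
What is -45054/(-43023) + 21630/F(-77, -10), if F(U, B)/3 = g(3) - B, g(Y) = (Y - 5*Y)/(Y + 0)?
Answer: 51744359/43023 ≈ 1202.7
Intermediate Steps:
g(Y) = -4 (g(Y) = (-4*Y)/Y = -4)
F(U, B) = -12 - 3*B (F(U, B) = 3*(-4 - B) = -12 - 3*B)
-45054/(-43023) + 21630/F(-77, -10) = -45054/(-43023) + 21630/(-12 - 3*(-10)) = -45054*(-1/43023) + 21630/(-12 + 30) = 15018/14341 + 21630/18 = 15018/14341 + 21630*(1/18) = 15018/14341 + 3605/3 = 51744359/43023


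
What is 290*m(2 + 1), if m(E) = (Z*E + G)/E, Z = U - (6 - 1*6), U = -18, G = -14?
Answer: -19720/3 ≈ -6573.3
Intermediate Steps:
Z = -18 (Z = -18 - (6 - 1*6) = -18 - (6 - 6) = -18 - 1*0 = -18 + 0 = -18)
m(E) = (-14 - 18*E)/E (m(E) = (-18*E - 14)/E = (-14 - 18*E)/E)
290*m(2 + 1) = 290*(-18 - 14/(2 + 1)) = 290*(-18 - 14/3) = 290*(-68/3) = -19720/3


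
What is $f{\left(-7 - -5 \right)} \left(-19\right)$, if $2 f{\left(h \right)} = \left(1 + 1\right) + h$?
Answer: $0$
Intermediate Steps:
$f{\left(h \right)} = 1 + \frac{h}{2}$ ($f{\left(h \right)} = \frac{\left(1 + 1\right) + h}{2} = \frac{2 + h}{2} = 1 + \frac{h}{2}$)
$f{\left(-7 - -5 \right)} \left(-19\right) = \left(1 + \frac{-7 - -5}{2}\right) \left(-19\right) = \left(1 + \frac{-7 + 5}{2}\right) \left(-19\right) = \left(1 + \frac{1}{2} \left(-2\right)\right) \left(-19\right) = \left(1 - 1\right) \left(-19\right) = 0 \left(-19\right) = 0$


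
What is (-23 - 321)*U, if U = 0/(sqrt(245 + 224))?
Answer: 0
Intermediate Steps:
U = 0 (U = 0/(sqrt(469)) = 0*(sqrt(469)/469) = 0)
(-23 - 321)*U = (-23 - 321)*0 = -344*0 = 0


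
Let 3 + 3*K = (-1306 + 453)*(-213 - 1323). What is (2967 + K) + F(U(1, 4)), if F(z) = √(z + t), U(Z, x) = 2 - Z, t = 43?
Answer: 439702 + 2*√11 ≈ 4.3971e+5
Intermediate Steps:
K = 436735 (K = -1 + ((-1306 + 453)*(-213 - 1323))/3 = -1 + (-853*(-1536))/3 = -1 + (⅓)*1310208 = -1 + 436736 = 436735)
F(z) = √(43 + z) (F(z) = √(z + 43) = √(43 + z))
(2967 + K) + F(U(1, 4)) = (2967 + 436735) + √(43 + (2 - 1*1)) = 439702 + √(43 + (2 - 1)) = 439702 + √(43 + 1) = 439702 + √44 = 439702 + 2*√11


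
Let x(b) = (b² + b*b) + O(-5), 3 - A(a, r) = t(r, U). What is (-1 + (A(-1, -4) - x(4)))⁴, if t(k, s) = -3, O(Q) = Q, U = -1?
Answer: 234256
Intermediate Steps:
A(a, r) = 6 (A(a, r) = 3 - 1*(-3) = 3 + 3 = 6)
x(b) = -5 + 2*b² (x(b) = (b² + b*b) - 5 = (b² + b²) - 5 = 2*b² - 5 = -5 + 2*b²)
(-1 + (A(-1, -4) - x(4)))⁴ = (-1 + (6 - (-5 + 2*4²)))⁴ = (-1 + (6 - (-5 + 2*16)))⁴ = (-1 + (6 - (-5 + 32)))⁴ = (-1 + (6 - 1*27))⁴ = (-1 + (6 - 27))⁴ = (-1 - 21)⁴ = (-22)⁴ = 234256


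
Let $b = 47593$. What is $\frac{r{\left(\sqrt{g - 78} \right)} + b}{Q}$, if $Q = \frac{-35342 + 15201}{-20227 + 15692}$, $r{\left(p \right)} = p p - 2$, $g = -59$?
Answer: $\frac{19563990}{1831} \approx 10685.0$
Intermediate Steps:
$r{\left(p \right)} = -2 + p^{2}$ ($r{\left(p \right)} = p^{2} - 2 = -2 + p^{2}$)
$Q = \frac{20141}{4535}$ ($Q = - \frac{20141}{-4535} = \left(-20141\right) \left(- \frac{1}{4535}\right) = \frac{20141}{4535} \approx 4.4412$)
$\frac{r{\left(\sqrt{g - 78} \right)} + b}{Q} = \frac{\left(-2 + \left(\sqrt{-59 - 78}\right)^{2}\right) + 47593}{\frac{20141}{4535}} = \left(\left(-2 + \left(\sqrt{-137}\right)^{2}\right) + 47593\right) \frac{4535}{20141} = \left(\left(-2 + \left(i \sqrt{137}\right)^{2}\right) + 47593\right) \frac{4535}{20141} = \left(\left(-2 - 137\right) + 47593\right) \frac{4535}{20141} = \left(-139 + 47593\right) \frac{4535}{20141} = 47454 \cdot \frac{4535}{20141} = \frac{19563990}{1831}$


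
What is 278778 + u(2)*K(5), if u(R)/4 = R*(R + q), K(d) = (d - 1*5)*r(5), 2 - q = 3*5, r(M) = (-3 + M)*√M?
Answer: 278778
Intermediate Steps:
r(M) = √M*(-3 + M)
q = -13 (q = 2 - 3*5 = 2 - 1*15 = 2 - 15 = -13)
K(d) = 2*√5*(-5 + d) (K(d) = (d - 1*5)*(√5*(-3 + 5)) = (d - 5)*(√5*2) = (-5 + d)*(2*√5) = 2*√5*(-5 + d))
u(R) = 4*R*(-13 + R) (u(R) = 4*(R*(R - 13)) = 4*(R*(-13 + R)) = 4*R*(-13 + R))
278778 + u(2)*K(5) = 278778 + (4*2*(-13 + 2))*(2*√5*(-5 + 5)) = 278778 + (4*2*(-11))*(2*√5*0) = 278778 - 88*0 = 278778 + 0 = 278778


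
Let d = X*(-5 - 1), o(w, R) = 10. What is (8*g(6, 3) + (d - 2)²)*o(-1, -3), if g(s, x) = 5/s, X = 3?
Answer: 12200/3 ≈ 4066.7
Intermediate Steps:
d = -18 (d = 3*(-5 - 1) = 3*(-6) = -18)
(8*g(6, 3) + (d - 2)²)*o(-1, -3) = (8*(5/6) + (-18 - 2)²)*10 = (8*(5*(⅙)) + (-20)²)*10 = (8*(⅚) + 400)*10 = (20/3 + 400)*10 = (1220/3)*10 = 12200/3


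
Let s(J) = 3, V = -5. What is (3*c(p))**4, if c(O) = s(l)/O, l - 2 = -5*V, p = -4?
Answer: 6561/256 ≈ 25.629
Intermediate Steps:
l = 27 (l = 2 - 5*(-5) = 2 + 25 = 27)
c(O) = 3/O
(3*c(p))**4 = (3*(3/(-4)))**4 = (3*(3*(-1/4)))**4 = (3*(-3/4))**4 = (-9/4)**4 = 6561/256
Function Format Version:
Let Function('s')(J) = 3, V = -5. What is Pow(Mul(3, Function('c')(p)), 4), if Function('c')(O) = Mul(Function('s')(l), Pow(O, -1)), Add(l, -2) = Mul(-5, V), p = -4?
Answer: Rational(6561, 256) ≈ 25.629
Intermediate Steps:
l = 27 (l = Add(2, Mul(-5, -5)) = Add(2, 25) = 27)
Function('c')(O) = Mul(3, Pow(O, -1))
Pow(Mul(3, Function('c')(p)), 4) = Pow(Mul(3, Mul(3, Pow(-4, -1))), 4) = Pow(Mul(3, Mul(3, Rational(-1, 4))), 4) = Pow(Mul(3, Rational(-3, 4)), 4) = Pow(Rational(-9, 4), 4) = Rational(6561, 256)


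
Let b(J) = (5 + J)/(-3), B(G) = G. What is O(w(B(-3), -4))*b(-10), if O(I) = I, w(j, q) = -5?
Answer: -25/3 ≈ -8.3333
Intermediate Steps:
b(J) = -5/3 - J/3 (b(J) = (5 + J)*(-⅓) = -5/3 - J/3)
O(w(B(-3), -4))*b(-10) = -5*(-5/3 - ⅓*(-10)) = -5*(-5/3 + 10/3) = -5*5/3 = -25/3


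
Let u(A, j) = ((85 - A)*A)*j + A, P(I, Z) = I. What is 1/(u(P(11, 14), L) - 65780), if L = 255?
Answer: 1/141801 ≈ 7.0521e-6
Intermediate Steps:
u(A, j) = A + A*j*(85 - A) (u(A, j) = (A*(85 - A))*j + A = A*j*(85 - A) + A = A + A*j*(85 - A))
1/(u(P(11, 14), L) - 65780) = 1/(11*(1 + 85*255 - 1*11*255) - 65780) = 1/(11*(1 + 21675 - 2805) - 65780) = 1/(11*18871 - 65780) = 1/(207581 - 65780) = 1/141801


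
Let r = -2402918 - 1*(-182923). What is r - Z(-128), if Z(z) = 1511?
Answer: -2221506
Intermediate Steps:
r = -2219995 (r = -2402918 + 182923 = -2219995)
r - Z(-128) = -2219995 - 1*1511 = -2219995 - 1511 = -2221506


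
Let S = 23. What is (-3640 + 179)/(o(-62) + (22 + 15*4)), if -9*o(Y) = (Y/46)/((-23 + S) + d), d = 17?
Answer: -12179259/288589 ≈ -42.203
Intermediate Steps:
o(Y) = -Y/7038 (o(Y) = -Y/46/(9*((-23 + 23) + 17)) = -Y*(1/46)/(9*(0 + 17)) = -Y/46/(9*17) = -Y/7038)
(-3640 + 179)/(o(-62) + (22 + 15*4)) = (-3640 + 179)/(-1/7038*(-62) + (22 + 15*4)) = -3461/(31/3519 + (22 + 60)) = -3461/(31/3519 + 82) = -3461/288589/3519 = -3461*3519/288589 = -12179259/288589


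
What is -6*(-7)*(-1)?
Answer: -42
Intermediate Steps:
-6*(-7)*(-1) = 42*(-1) = -42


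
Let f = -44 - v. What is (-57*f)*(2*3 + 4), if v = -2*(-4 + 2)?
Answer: 27360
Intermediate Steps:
v = 4 (v = -2*(-2) = 4)
f = -48 (f = -44 - 1*4 = -44 - 4 = -48)
(-57*f)*(2*3 + 4) = (-57*(-48))*(2*3 + 4) = 2736*(6 + 4) = 2736*10 = 27360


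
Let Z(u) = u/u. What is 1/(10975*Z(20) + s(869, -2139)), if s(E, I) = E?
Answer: 1/11844 ≈ 8.4431e-5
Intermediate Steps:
Z(u) = 1
1/(10975*Z(20) + s(869, -2139)) = 1/(10975*1 + 869) = 1/(10975 + 869) = 1/11844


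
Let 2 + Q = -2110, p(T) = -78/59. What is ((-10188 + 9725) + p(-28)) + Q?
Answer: -152003/59 ≈ -2576.3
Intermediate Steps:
p(T) = -78/59 (p(T) = -78*1/59 = -78/59)
Q = -2112 (Q = -2 - 2110 = -2112)
((-10188 + 9725) + p(-28)) + Q = ((-10188 + 9725) - 78/59) - 2112 = (-463 - 78/59) - 2112 = -27395/59 - 2112 = -152003/59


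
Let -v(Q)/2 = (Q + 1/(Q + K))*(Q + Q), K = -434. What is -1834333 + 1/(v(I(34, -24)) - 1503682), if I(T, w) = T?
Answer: -138336742311289/75415283 ≈ -1.8343e+6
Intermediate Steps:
v(Q) = -4*Q*(Q + 1/(-434 + Q)) (v(Q) = -2*(Q + 1/(Q - 434))*(Q + Q) = -2*(Q + 1/(-434 + Q))*2*Q = -4*Q*(Q + 1/(-434 + Q)))
-1834333 + 1/(v(I(34, -24)) - 1503682) = -1834333 + 1/(4*34*(-1 - 1*34² + 434*34)/(-434 + 34) - 1503682) = -1834333 + 1/(4*34*(-1 - 1*1156 + 14756)/(-400) - 1503682) = -1834333 + 1/(4*34*(-1/400)*(-1 - 1156 + 14756) - 1503682) = -1834333 + 1/(4*34*(-1/400)*13599 - 1503682) = -1834333 + 1/(-231183/50 - 1503682) = -1834333 + 1/(-75415283/50) = -1834333 - 50/75415283 = -138336742311289/75415283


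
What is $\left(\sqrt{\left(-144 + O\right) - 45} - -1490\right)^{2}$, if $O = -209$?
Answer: $\left(1490 + i \sqrt{398}\right)^{2} \approx 2.2197 \cdot 10^{6} + 5.945 \cdot 10^{4} i$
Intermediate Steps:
$\left(\sqrt{\left(-144 + O\right) - 45} - -1490\right)^{2} = \left(\sqrt{\left(-144 - 209\right) - 45} - -1490\right)^{2} = \left(\sqrt{-353 - 45} + 1490\right)^{2} = \left(\sqrt{-398} + 1490\right)^{2} = \left(i \sqrt{398} + 1490\right)^{2} = \left(1490 + i \sqrt{398}\right)^{2}$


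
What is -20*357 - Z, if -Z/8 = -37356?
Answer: -305988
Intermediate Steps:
Z = 298848 (Z = -8*(-37356) = 298848)
-20*357 - Z = -20*357 - 1*298848 = -7140 - 298848 = -305988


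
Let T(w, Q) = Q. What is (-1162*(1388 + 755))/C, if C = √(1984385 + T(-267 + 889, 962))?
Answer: -355738*√1985347/283621 ≈ -1767.3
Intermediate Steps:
C = √1985347 (C = √(1984385 + 962) = √1985347 ≈ 1409.0)
(-1162*(1388 + 755))/C = (-1162*(1388 + 755))/(√1985347) = (-1162*2143)*(√1985347/1985347) = -355738*√1985347/283621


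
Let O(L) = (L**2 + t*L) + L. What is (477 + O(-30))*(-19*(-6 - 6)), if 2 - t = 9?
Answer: 354996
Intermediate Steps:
t = -7 (t = 2 - 1*9 = 2 - 9 = -7)
O(L) = L**2 - 6*L (O(L) = (L**2 - 7*L) + L = L**2 - 6*L)
(477 + O(-30))*(-19*(-6 - 6)) = (477 - 30*(-6 - 30))*(-19*(-6 - 6)) = (477 - 30*(-36))*(-19*(-12)) = (477 + 1080)*228 = 1557*228 = 354996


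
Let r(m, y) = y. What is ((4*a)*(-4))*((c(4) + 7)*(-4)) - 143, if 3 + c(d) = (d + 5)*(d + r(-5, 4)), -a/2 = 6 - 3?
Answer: -29327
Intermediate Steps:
a = -6 (a = -2*(6 - 3) = -2*3 = -6)
c(d) = -3 + (4 + d)*(5 + d) (c(d) = -3 + (d + 5)*(d + 4) = -3 + (5 + d)*(4 + d) = -3 + (4 + d)*(5 + d))
((4*a)*(-4))*((c(4) + 7)*(-4)) - 143 = ((4*(-6))*(-4))*(((17 + 4² + 9*4) + 7)*(-4)) - 143 = (-24*(-4))*(((17 + 16 + 36) + 7)*(-4)) - 143 = 96*((69 + 7)*(-4)) - 143 = 96*(76*(-4)) - 143 = 96*(-304) - 143 = -29184 - 143 = -29327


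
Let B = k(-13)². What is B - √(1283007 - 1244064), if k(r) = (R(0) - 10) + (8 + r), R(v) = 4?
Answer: 121 - 3*√4327 ≈ -76.340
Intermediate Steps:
k(r) = 2 + r (k(r) = (4 - 10) + (8 + r) = -6 + (8 + r) = 2 + r)
B = 121 (B = (2 - 13)² = (-11)² = 121)
B - √(1283007 - 1244064) = 121 - √(1283007 - 1244064) = 121 - √38943 = 121 - 3*√4327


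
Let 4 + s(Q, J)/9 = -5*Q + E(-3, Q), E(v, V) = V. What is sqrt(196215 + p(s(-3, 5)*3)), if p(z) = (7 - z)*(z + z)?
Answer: sqrt(105927) ≈ 325.46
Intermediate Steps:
s(Q, J) = -36 - 36*Q (s(Q, J) = -36 + 9*(-5*Q + Q) = -36 + 9*(-4*Q) = -36 - 36*Q)
p(z) = 2*z*(7 - z) (p(z) = (7 - z)*(2*z) = 2*z*(7 - z))
sqrt(196215 + p(s(-3, 5)*3)) = sqrt(196215 + 2*((-36 - 36*(-3))*3)*(7 - (-36 - 36*(-3))*3)) = sqrt(196215 + 2*((-36 + 108)*3)*(7 - (-36 + 108)*3)) = sqrt(196215 + 2*(72*3)*(7 - 72*3)) = sqrt(196215 + 2*216*(7 - 1*216)) = sqrt(196215 + 2*216*(7 - 216)) = sqrt(196215 + 2*216*(-209)) = sqrt(196215 - 90288) = sqrt(105927)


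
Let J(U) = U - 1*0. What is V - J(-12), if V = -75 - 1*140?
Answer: -203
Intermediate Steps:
V = -215 (V = -75 - 140 = -215)
J(U) = U (J(U) = U + 0 = U)
V - J(-12) = -215 - 1*(-12) = -215 + 12 = -203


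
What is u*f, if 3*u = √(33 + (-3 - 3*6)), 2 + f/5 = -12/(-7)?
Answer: -20*√3/21 ≈ -1.6496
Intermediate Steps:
f = -10/7 (f = -10 + 5*(-12/(-7)) = -10 + 5*(-12*(-⅐)) = -10 + 5*(12/7) = -10 + 60/7 = -10/7 ≈ -1.4286)
u = 2*√3/3 (u = √(33 + (-3 - 3*6))/3 = √(33 + (-3 - 18))/3 = √(33 - 21)/3 = √12/3 = (2*√3)/3 = 2*√3/3 ≈ 1.1547)
u*f = (2*√3/3)*(-10/7) = -20*√3/21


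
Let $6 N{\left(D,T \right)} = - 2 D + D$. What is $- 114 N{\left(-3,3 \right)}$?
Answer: $-57$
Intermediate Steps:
$N{\left(D,T \right)} = - \frac{D}{6}$ ($N{\left(D,T \right)} = \frac{- 2 D + D}{6} = \frac{\left(-1\right) D}{6} = - \frac{D}{6}$)
$- 114 N{\left(-3,3 \right)} = - 114 \left(\left(- \frac{1}{6}\right) \left(-3\right)\right) = \left(-114\right) \frac{1}{2} = -57$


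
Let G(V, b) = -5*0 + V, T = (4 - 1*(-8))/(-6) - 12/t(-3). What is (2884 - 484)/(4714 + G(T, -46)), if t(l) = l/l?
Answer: 24/47 ≈ 0.51064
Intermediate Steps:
t(l) = 1
T = -14 (T = (4 - 1*(-8))/(-6) - 12/1 = (4 + 8)*(-⅙) - 12*1 = 12*(-⅙) - 12 = -2 - 12 = -14)
G(V, b) = V (G(V, b) = 0 + V = V)
(2884 - 484)/(4714 + G(T, -46)) = (2884 - 484)/(4714 - 14) = 2400/4700 = 2400*(1/4700) = 24/47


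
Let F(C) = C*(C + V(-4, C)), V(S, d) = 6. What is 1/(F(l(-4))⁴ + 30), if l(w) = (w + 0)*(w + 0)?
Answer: 1/15352201246 ≈ 6.5137e-11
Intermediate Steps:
l(w) = w² (l(w) = w*w = w²)
F(C) = C*(6 + C) (F(C) = C*(C + 6) = C*(6 + C))
1/(F(l(-4))⁴ + 30) = 1/(((-4)²*(6 + (-4)²))⁴ + 30) = 1/((16*(6 + 16))⁴ + 30) = 1/((16*22)⁴ + 30) = 1/(352⁴ + 30) = 1/(15352201216 + 30) = 1/15352201246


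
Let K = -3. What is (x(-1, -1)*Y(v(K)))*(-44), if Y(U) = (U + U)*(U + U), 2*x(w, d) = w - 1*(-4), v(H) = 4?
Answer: -4224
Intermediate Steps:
x(w, d) = 2 + w/2 (x(w, d) = (w - 1*(-4))/2 = (w + 4)/2 = (4 + w)/2 = 2 + w/2)
Y(U) = 4*U² (Y(U) = (2*U)*(2*U) = 4*U²)
(x(-1, -1)*Y(v(K)))*(-44) = ((2 + (½)*(-1))*(4*4²))*(-44) = ((2 - ½)*(4*16))*(-44) = ((3/2)*64)*(-44) = 96*(-44) = -4224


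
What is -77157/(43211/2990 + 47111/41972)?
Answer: -4841458237980/977256991 ≈ -4954.1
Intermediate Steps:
-77157/(43211/2990 + 47111/41972) = -77157/977256991/62748140 = -77157*62748140/977256991 = -4841458237980/977256991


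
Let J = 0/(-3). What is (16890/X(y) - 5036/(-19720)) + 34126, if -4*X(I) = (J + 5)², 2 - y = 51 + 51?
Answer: 154919607/4930 ≈ 31424.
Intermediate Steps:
y = -100 (y = 2 - (51 + 51) = 2 - 1*102 = 2 - 102 = -100)
J = 0 (J = 0*(-⅓) = 0)
X(I) = -25/4 (X(I) = -(0 + 5)²/4 = -¼*5² = -¼*25 = -25/4)
(16890/X(y) - 5036/(-19720)) + 34126 = (16890/(-25/4) - 5036/(-19720)) + 34126 = (16890*(-4/25) - 5036*(-1/19720)) + 34126 = (-13512/5 + 1259/4930) + 34126 = -13321573/4930 + 34126 = 154919607/4930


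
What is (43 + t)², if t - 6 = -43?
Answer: 36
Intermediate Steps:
t = -37 (t = 6 - 43 = -37)
(43 + t)² = (43 - 37)² = 6² = 36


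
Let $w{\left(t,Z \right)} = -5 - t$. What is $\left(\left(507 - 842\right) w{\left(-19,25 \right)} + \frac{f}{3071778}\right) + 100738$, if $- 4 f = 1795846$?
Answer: $\frac{590075368765}{6143556} \approx 96048.0$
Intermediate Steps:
$f = - \frac{897923}{2}$ ($f = \left(- \frac{1}{4}\right) 1795846 = - \frac{897923}{2} \approx -4.4896 \cdot 10^{5}$)
$\left(\left(507 - 842\right) w{\left(-19,25 \right)} + \frac{f}{3071778}\right) + 100738 = \left(\left(507 - 842\right) \left(-5 - -19\right) - \frac{897923}{2 \cdot 3071778}\right) + 100738 = \left(- 335 \left(-5 + 19\right) - \frac{897923}{6143556}\right) + 100738 = \left(\left(-335\right) 14 - \frac{897923}{6143556}\right) + 100738 = \left(-4690 - \frac{897923}{6143556}\right) + 100738 = - \frac{28814175563}{6143556} + 100738 = \frac{590075368765}{6143556}$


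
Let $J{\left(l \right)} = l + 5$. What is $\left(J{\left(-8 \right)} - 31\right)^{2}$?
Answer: $1156$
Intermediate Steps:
$J{\left(l \right)} = 5 + l$
$\left(J{\left(-8 \right)} - 31\right)^{2} = \left(\left(5 - 8\right) - 31\right)^{2} = \left(-3 - 31\right)^{2} = \left(-34\right)^{2} = 1156$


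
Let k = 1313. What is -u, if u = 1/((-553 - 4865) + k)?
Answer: 1/4105 ≈ 0.00024361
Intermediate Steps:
u = -1/4105 (u = 1/((-553 - 4865) + 1313) = 1/(-5418 + 1313) = 1/(-4105) = -1/4105 ≈ -0.00024361)
-u = -1*(-1/4105) = 1/4105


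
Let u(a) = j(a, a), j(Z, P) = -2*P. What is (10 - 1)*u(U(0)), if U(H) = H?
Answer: 0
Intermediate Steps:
u(a) = -2*a
(10 - 1)*u(U(0)) = (10 - 1)*(-2*0) = 9*0 = 0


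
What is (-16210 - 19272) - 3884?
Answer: -39366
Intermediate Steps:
(-16210 - 19272) - 3884 = -35482 - 3884 = -39366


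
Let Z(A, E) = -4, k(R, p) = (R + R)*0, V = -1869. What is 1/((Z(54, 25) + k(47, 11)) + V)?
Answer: -1/1873 ≈ -0.00053390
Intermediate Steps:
k(R, p) = 0 (k(R, p) = (2*R)*0 = 0)
1/((Z(54, 25) + k(47, 11)) + V) = 1/((-4 + 0) - 1869) = 1/(-4 - 1869) = 1/(-1873) = -1/1873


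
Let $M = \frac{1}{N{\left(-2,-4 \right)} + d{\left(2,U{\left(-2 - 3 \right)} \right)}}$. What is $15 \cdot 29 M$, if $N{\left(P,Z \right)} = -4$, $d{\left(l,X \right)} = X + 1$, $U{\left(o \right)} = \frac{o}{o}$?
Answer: $- \frac{435}{2} \approx -217.5$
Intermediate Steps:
$U{\left(o \right)} = 1$
$d{\left(l,X \right)} = 1 + X$
$M = - \frac{1}{2}$ ($M = \frac{1}{-4 + \left(1 + 1\right)} = \frac{1}{-4 + 2} = \frac{1}{-2} = - \frac{1}{2} \approx -0.5$)
$15 \cdot 29 M = 15 \cdot 29 \left(- \frac{1}{2}\right) = 435 \left(- \frac{1}{2}\right) = - \frac{435}{2}$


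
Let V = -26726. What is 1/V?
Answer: -1/26726 ≈ -3.7417e-5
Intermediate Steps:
1/V = 1/(-26726) = -1/26726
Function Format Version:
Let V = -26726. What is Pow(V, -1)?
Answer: Rational(-1, 26726) ≈ -3.7417e-5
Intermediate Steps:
Pow(V, -1) = Pow(-26726, -1) = Rational(-1, 26726)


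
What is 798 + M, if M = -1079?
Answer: -281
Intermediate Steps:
798 + M = 798 - 1079 = -281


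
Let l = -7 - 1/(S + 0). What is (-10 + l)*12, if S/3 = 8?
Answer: -409/2 ≈ -204.50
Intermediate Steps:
S = 24 (S = 3*8 = 24)
l = -169/24 (l = -7 - 1/(24 + 0) = -7 - 1/24 = -169/24 ≈ -7.0417)
(-10 + l)*12 = (-10 - 169/24)*12 = -409/24*12 = -409/2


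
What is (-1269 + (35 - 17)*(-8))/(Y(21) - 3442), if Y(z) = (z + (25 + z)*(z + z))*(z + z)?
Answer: -1413/78584 ≈ -0.017981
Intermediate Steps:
Y(z) = 2*z*(z + 2*z*(25 + z)) (Y(z) = (z + (25 + z)*(2*z))*(2*z) = (z + 2*z*(25 + z))*(2*z) = 2*z*(z + 2*z*(25 + z)))
(-1269 + (35 - 17)*(-8))/(Y(21) - 3442) = (-1269 + (35 - 17)*(-8))/(21**2*(102 + 4*21) - 3442) = (-1269 + 18*(-8))/(441*(102 + 84) - 3442) = (-1269 - 144)/(441*186 - 3442) = -1413/(82026 - 3442) = -1413/78584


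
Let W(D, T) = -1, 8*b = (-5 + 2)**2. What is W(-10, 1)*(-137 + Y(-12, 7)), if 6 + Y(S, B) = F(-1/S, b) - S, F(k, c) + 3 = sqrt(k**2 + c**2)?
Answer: 134 - sqrt(733)/24 ≈ 132.87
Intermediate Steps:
b = 9/8 (b = (-5 + 2)**2/8 = (1/8)*(-3)**2 = (1/8)*9 = 9/8 ≈ 1.1250)
F(k, c) = -3 + sqrt(c**2 + k**2) (F(k, c) = -3 + sqrt(k**2 + c**2) = -3 + sqrt(c**2 + k**2))
Y(S, B) = -9 + sqrt(81/64 + S**(-2)) - S (Y(S, B) = -6 + ((-3 + sqrt((9/8)**2 + (-1/S)**2)) - S) = -6 + ((-3 + sqrt(81/64 + S**(-2))) - S) = -6 + (-3 + sqrt(81/64 + S**(-2)) - S) = -9 + sqrt(81/64 + S**(-2)) - S)
W(-10, 1)*(-137 + Y(-12, 7)) = -(-137 + (-9 - 1*(-12) + sqrt(81 + 64/(-12)**2)/8)) = -(-137 + (-9 + 12 + sqrt(81 + 64*(1/144))/8)) = -(-137 + (-9 + 12 + sqrt(81 + 4/9)/8)) = -(-137 + (-9 + 12 + sqrt(733/9)/8)) = -(-137 + (-9 + 12 + (sqrt(733)/3)/8)) = -(-137 + (-9 + 12 + sqrt(733)/24)) = -(-137 + (3 + sqrt(733)/24)) = -(-134 + sqrt(733)/24) = 134 - sqrt(733)/24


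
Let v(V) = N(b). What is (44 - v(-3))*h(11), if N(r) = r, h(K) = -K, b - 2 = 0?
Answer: -462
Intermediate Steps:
b = 2 (b = 2 + 0 = 2)
v(V) = 2
(44 - v(-3))*h(11) = (44 - 1*2)*(-1*11) = (44 - 2)*(-11) = 42*(-11) = -462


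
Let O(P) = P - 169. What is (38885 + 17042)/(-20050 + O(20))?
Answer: -55927/20199 ≈ -2.7688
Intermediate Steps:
O(P) = -169 + P
(38885 + 17042)/(-20050 + O(20)) = (38885 + 17042)/(-20050 + (-169 + 20)) = 55927/(-20050 - 149) = 55927/(-20199) = 55927*(-1/20199) = -55927/20199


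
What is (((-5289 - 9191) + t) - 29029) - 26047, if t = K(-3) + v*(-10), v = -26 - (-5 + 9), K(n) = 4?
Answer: -69252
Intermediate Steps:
v = -30 (v = -26 - 1*4 = -26 - 4 = -30)
t = 304 (t = 4 - 30*(-10) = 4 + 300 = 304)
(((-5289 - 9191) + t) - 29029) - 26047 = (((-5289 - 9191) + 304) - 29029) - 26047 = ((-14480 + 304) - 29029) - 26047 = (-14176 - 29029) - 26047 = -43205 - 26047 = -69252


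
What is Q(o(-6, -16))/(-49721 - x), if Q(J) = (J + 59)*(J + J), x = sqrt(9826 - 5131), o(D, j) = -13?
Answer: 29733158/1236086573 - 598*sqrt(4695)/1236086573 ≈ 0.024021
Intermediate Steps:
x = sqrt(4695) ≈ 68.520
Q(J) = 2*J*(59 + J) (Q(J) = (59 + J)*(2*J) = 2*J*(59 + J))
Q(o(-6, -16))/(-49721 - x) = (2*(-13)*(59 - 13))/(-49721 - sqrt(4695)) = (2*(-13)*46)/(-49721 - sqrt(4695)) = -1196/(-49721 - sqrt(4695))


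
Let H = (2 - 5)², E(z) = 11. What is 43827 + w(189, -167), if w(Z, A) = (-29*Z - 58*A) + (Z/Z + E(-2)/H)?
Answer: 432308/9 ≈ 48034.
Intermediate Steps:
H = 9 (H = (-3)² = 9)
w(Z, A) = 20/9 - 58*A - 29*Z (w(Z, A) = (-29*Z - 58*A) + (Z/Z + 11/9) = (-58*A - 29*Z) + (1 + 11*(⅑)) = (-58*A - 29*Z) + (1 + 11/9) = (-58*A - 29*Z) + 20/9 = 20/9 - 58*A - 29*Z)
43827 + w(189, -167) = 43827 + (20/9 - 58*(-167) - 29*189) = 43827 + (20/9 + 9686 - 5481) = 43827 + 37865/9 = 432308/9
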